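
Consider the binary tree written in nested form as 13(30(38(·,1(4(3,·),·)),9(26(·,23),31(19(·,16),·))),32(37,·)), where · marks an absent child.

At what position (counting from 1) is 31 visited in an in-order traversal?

11

In-order visits the left subtree, then the node, then the right subtree.
At 13: go left to 30.
  At 30: go left to 38.
    At 38: no left child.
    Visit 38.
    At 38: go right to 1.
      At 1: go left to 4.
        At 4: go left to 3.
          3 is a leaf — visit 3.
        Visit 4.
        At 4: no right child.
      Visit 1.
      At 1: no right child.
  Visit 30.
  At 30: go right to 9.
    At 9: go left to 26.
      At 26: no left child.
      Visit 26.
      At 26: go right to 23.
        23 is a leaf — visit 23.
    Visit 9.
    At 9: go right to 31.
      At 31: go left to 19.
        At 19: no left child.
        Visit 19.
        At 19: go right to 16.
          16 is a leaf — visit 16.
      Visit 31.
      At 31: no right child.
Visit 13.
At 13: go right to 32.
  At 32: go left to 37.
    37 is a leaf — visit 37.
  Visit 32.
  At 32: no right child.
Full in-order sequence: 38, 3, 4, 1, 30, 26, 23, 9, 19, 16, 31, 13, 37, 32.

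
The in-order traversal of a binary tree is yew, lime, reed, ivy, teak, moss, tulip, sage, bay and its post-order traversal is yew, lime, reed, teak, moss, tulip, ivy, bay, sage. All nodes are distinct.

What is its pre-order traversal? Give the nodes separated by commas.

sage, ivy, reed, lime, yew, tulip, moss, teak, bay

The last element of post-order is the root; it splits in-order into left and right subtrees.
Root sage: left subtree has 7 nodes {yew, lime, reed, ivy, teak, moss, tulip}, right has 1 {bay}.
  Root ivy: left subtree has 3 nodes {yew, lime, reed}, right has 3 {teak, moss, tulip}.
    Root reed: left subtree has 2 nodes {yew, lime}, right has 0 { }.
      Root lime: left subtree has 1 node {yew}, right has 0 { }.
    Root tulip: left subtree has 2 nodes {teak, moss}, right has 0 { }.
      Root moss: left subtree has 1 node {teak}, right has 0 { }.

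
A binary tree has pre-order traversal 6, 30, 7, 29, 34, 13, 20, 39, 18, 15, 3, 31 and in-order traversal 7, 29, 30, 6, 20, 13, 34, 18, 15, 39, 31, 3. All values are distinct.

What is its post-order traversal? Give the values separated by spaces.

29 7 30 20 13 15 18 31 3 39 34 6

The first element of pre-order is the root; it splits in-order into left and right subtrees.
Root 6: left subtree has 3 nodes {7, 29, 30}, right has 8 {20, 13, 34, 18, 15, 39, 31, 3}.
  Root 30: left subtree has 2 nodes {7, 29}, right has 0 { }.
    Root 7: left subtree has 0 nodes { }, right has 1 {29}.
  Root 34: left subtree has 2 nodes {20, 13}, right has 5 {18, 15, 39, 31, 3}.
    Root 13: left subtree has 1 node {20}, right has 0 { }.
    Root 39: left subtree has 2 nodes {18, 15}, right has 2 {31, 3}.
      Root 18: left subtree has 0 nodes { }, right has 1 {15}.
      Root 3: left subtree has 1 node {31}, right has 0 { }.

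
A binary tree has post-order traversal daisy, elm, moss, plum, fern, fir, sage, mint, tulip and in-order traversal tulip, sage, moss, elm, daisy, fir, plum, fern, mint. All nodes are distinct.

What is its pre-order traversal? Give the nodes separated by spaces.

tulip mint sage fir moss elm daisy fern plum

The last element of post-order is the root; it splits in-order into left and right subtrees.
Root tulip: left subtree has 0 nodes { }, right has 8 {sage, moss, elm, daisy, fir, plum, fern, mint}.
  Root mint: left subtree has 7 nodes {sage, moss, elm, daisy, fir, plum, fern}, right has 0 { }.
    Root sage: left subtree has 0 nodes { }, right has 6 {moss, elm, daisy, fir, plum, fern}.
      Root fir: left subtree has 3 nodes {moss, elm, daisy}, right has 2 {plum, fern}.
        Root moss: left subtree has 0 nodes { }, right has 2 {elm, daisy}.
          Root elm: left subtree has 0 nodes { }, right has 1 {daisy}.
        Root fern: left subtree has 1 node {plum}, right has 0 { }.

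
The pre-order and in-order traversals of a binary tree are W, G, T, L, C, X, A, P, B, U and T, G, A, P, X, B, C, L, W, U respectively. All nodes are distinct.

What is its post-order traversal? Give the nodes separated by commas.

The first element of pre-order is the root; it splits in-order into left and right subtrees.
Root W: left subtree has 8 nodes {T, G, A, P, X, B, C, L}, right has 1 {U}.
  Root G: left subtree has 1 node {T}, right has 6 {A, P, X, B, C, L}.
    Root L: left subtree has 5 nodes {A, P, X, B, C}, right has 0 { }.
      Root C: left subtree has 4 nodes {A, P, X, B}, right has 0 { }.
        Root X: left subtree has 2 nodes {A, P}, right has 1 {B}.
          Root A: left subtree has 0 nodes { }, right has 1 {P}.

T, P, A, B, X, C, L, G, U, W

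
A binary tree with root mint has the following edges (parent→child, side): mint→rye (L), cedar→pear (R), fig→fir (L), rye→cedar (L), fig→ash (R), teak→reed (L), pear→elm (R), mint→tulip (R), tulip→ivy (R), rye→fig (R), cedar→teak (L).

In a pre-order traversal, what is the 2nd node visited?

Pre-order visits the node, then its left subtree, then its right subtree.
Visit mint.
At mint: go left to rye.
  Visit rye.
  At rye: go left to cedar.
    Visit cedar.
    At cedar: go left to teak.
      Visit teak.
      At teak: go left to reed.
        reed is a leaf — visit reed.
      At teak: no right child.
    At cedar: go right to pear.
      Visit pear.
      At pear: no left child.
      At pear: go right to elm.
        elm is a leaf — visit elm.
  At rye: go right to fig.
    Visit fig.
    At fig: go left to fir.
      fir is a leaf — visit fir.
    At fig: go right to ash.
      ash is a leaf — visit ash.
At mint: go right to tulip.
  Visit tulip.
  At tulip: no left child.
  At tulip: go right to ivy.
    ivy is a leaf — visit ivy.
Full pre-order sequence: mint, rye, cedar, teak, reed, pear, elm, fig, fir, ash, tulip, ivy.

rye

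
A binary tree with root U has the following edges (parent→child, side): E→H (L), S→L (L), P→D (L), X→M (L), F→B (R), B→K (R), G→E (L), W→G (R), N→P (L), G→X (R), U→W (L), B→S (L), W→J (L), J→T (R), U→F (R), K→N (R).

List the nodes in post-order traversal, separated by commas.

Post-order visits the left subtree, then the right subtree, then the node.
At U: go left to W.
  At W: go left to J.
    At J: no left child.
    At J: go right to T.
      T is a leaf — visit T.
    Visit J.
  At W: go right to G.
    At G: go left to E.
      At E: go left to H.
        H is a leaf — visit H.
      At E: no right child.
      Visit E.
    At G: go right to X.
      At X: go left to M.
        M is a leaf — visit M.
      At X: no right child.
      Visit X.
    Visit G.
  Visit W.
At U: go right to F.
  At F: no left child.
  At F: go right to B.
    At B: go left to S.
      At S: go left to L.
        L is a leaf — visit L.
      At S: no right child.
      Visit S.
    At B: go right to K.
      At K: no left child.
      At K: go right to N.
        At N: go left to P.
          At P: go left to D.
            D is a leaf — visit D.
          At P: no right child.
          Visit P.
        At N: no right child.
        Visit N.
      Visit K.
    Visit B.
  Visit F.
Visit U.

T, J, H, E, M, X, G, W, L, S, D, P, N, K, B, F, U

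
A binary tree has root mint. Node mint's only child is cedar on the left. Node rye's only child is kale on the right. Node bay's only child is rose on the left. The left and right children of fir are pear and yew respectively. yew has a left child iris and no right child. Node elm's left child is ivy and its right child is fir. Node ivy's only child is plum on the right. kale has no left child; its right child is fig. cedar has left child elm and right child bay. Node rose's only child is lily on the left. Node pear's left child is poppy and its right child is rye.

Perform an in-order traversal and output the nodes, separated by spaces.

ivy plum elm poppy pear rye kale fig fir iris yew cedar lily rose bay mint

In-order visits the left subtree, then the node, then the right subtree.
At mint: go left to cedar.
  At cedar: go left to elm.
    At elm: go left to ivy.
      At ivy: no left child.
      Visit ivy.
      At ivy: go right to plum.
        plum is a leaf — visit plum.
    Visit elm.
    At elm: go right to fir.
      At fir: go left to pear.
        At pear: go left to poppy.
          poppy is a leaf — visit poppy.
        Visit pear.
        At pear: go right to rye.
          At rye: no left child.
          Visit rye.
          At rye: go right to kale.
            At kale: no left child.
            Visit kale.
            At kale: go right to fig.
              fig is a leaf — visit fig.
      Visit fir.
      At fir: go right to yew.
        At yew: go left to iris.
          iris is a leaf — visit iris.
        Visit yew.
        At yew: no right child.
  Visit cedar.
  At cedar: go right to bay.
    At bay: go left to rose.
      At rose: go left to lily.
        lily is a leaf — visit lily.
      Visit rose.
      At rose: no right child.
    Visit bay.
    At bay: no right child.
Visit mint.
At mint: no right child.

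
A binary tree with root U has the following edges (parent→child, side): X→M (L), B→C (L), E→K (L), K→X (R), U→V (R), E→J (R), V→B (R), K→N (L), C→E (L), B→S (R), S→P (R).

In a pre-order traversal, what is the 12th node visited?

P

Pre-order visits the node, then its left subtree, then its right subtree.
Visit U.
At U: no left child.
At U: go right to V.
  Visit V.
  At V: no left child.
  At V: go right to B.
    Visit B.
    At B: go left to C.
      Visit C.
      At C: go left to E.
        Visit E.
        At E: go left to K.
          Visit K.
          At K: go left to N.
            N is a leaf — visit N.
          At K: go right to X.
            Visit X.
            At X: go left to M.
              M is a leaf — visit M.
            At X: no right child.
        At E: go right to J.
          J is a leaf — visit J.
      At C: no right child.
    At B: go right to S.
      Visit S.
      At S: no left child.
      At S: go right to P.
        P is a leaf — visit P.
Full pre-order sequence: U, V, B, C, E, K, N, X, M, J, S, P.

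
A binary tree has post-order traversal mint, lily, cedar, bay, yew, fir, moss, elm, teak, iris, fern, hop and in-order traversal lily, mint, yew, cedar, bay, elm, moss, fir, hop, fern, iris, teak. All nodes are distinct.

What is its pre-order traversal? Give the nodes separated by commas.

The last element of post-order is the root; it splits in-order into left and right subtrees.
Root hop: left subtree has 8 nodes {lily, mint, yew, cedar, bay, elm, moss, fir}, right has 3 {fern, iris, teak}.
  Root elm: left subtree has 5 nodes {lily, mint, yew, cedar, bay}, right has 2 {moss, fir}.
    Root yew: left subtree has 2 nodes {lily, mint}, right has 2 {cedar, bay}.
      Root lily: left subtree has 0 nodes { }, right has 1 {mint}.
      Root bay: left subtree has 1 node {cedar}, right has 0 { }.
    Root moss: left subtree has 0 nodes { }, right has 1 {fir}.
  Root fern: left subtree has 0 nodes { }, right has 2 {iris, teak}.
    Root iris: left subtree has 0 nodes { }, right has 1 {teak}.

hop, elm, yew, lily, mint, bay, cedar, moss, fir, fern, iris, teak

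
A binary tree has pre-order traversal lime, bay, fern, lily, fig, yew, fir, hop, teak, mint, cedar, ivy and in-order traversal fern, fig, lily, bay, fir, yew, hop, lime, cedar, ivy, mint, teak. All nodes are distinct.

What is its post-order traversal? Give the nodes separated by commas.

The first element of pre-order is the root; it splits in-order into left and right subtrees.
Root lime: left subtree has 7 nodes {fern, fig, lily, bay, fir, yew, hop}, right has 4 {cedar, ivy, mint, teak}.
  Root bay: left subtree has 3 nodes {fern, fig, lily}, right has 3 {fir, yew, hop}.
    Root fern: left subtree has 0 nodes { }, right has 2 {fig, lily}.
      Root lily: left subtree has 1 node {fig}, right has 0 { }.
    Root yew: left subtree has 1 node {fir}, right has 1 {hop}.
  Root teak: left subtree has 3 nodes {cedar, ivy, mint}, right has 0 { }.
    Root mint: left subtree has 2 nodes {cedar, ivy}, right has 0 { }.
      Root cedar: left subtree has 0 nodes { }, right has 1 {ivy}.

fig, lily, fern, fir, hop, yew, bay, ivy, cedar, mint, teak, lime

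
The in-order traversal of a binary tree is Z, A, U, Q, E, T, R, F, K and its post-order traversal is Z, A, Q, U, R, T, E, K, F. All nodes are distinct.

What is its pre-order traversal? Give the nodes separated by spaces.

F E U A Z Q T R K

The last element of post-order is the root; it splits in-order into left and right subtrees.
Root F: left subtree has 7 nodes {Z, A, U, Q, E, T, R}, right has 1 {K}.
  Root E: left subtree has 4 nodes {Z, A, U, Q}, right has 2 {T, R}.
    Root U: left subtree has 2 nodes {Z, A}, right has 1 {Q}.
      Root A: left subtree has 1 node {Z}, right has 0 { }.
    Root T: left subtree has 0 nodes { }, right has 1 {R}.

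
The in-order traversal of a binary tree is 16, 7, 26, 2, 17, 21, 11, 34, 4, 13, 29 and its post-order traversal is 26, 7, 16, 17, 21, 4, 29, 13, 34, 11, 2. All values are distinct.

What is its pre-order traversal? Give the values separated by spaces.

The last element of post-order is the root; it splits in-order into left and right subtrees.
Root 2: left subtree has 3 nodes {16, 7, 26}, right has 7 {17, 21, 11, 34, 4, 13, 29}.
  Root 16: left subtree has 0 nodes { }, right has 2 {7, 26}.
    Root 7: left subtree has 0 nodes { }, right has 1 {26}.
  Root 11: left subtree has 2 nodes {17, 21}, right has 4 {34, 4, 13, 29}.
    Root 21: left subtree has 1 node {17}, right has 0 { }.
    Root 34: left subtree has 0 nodes { }, right has 3 {4, 13, 29}.
      Root 13: left subtree has 1 node {4}, right has 1 {29}.

2 16 7 26 11 21 17 34 13 4 29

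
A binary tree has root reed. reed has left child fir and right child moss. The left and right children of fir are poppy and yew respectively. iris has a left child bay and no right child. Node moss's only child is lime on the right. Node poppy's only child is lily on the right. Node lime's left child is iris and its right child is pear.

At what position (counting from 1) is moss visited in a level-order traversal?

3

Level-order visits nodes level by level from the root, left to right within each level.
Level 0: reed
Level 1: fir, moss
Level 2: poppy, yew, lime
Level 3: lily, iris, pear
Level 4: bay
Full level-order sequence: reed, fir, moss, poppy, yew, lime, lily, iris, pear, bay.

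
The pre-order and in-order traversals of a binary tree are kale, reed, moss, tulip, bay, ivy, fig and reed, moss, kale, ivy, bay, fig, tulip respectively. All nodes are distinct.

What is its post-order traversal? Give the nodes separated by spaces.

moss reed ivy fig bay tulip kale

The first element of pre-order is the root; it splits in-order into left and right subtrees.
Root kale: left subtree has 2 nodes {reed, moss}, right has 4 {ivy, bay, fig, tulip}.
  Root reed: left subtree has 0 nodes { }, right has 1 {moss}.
  Root tulip: left subtree has 3 nodes {ivy, bay, fig}, right has 0 { }.
    Root bay: left subtree has 1 node {ivy}, right has 1 {fig}.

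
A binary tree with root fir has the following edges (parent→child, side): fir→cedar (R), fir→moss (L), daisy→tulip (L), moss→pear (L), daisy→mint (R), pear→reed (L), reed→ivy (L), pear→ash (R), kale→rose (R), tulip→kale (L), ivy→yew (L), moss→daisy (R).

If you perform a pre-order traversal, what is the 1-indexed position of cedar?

13

Pre-order visits the node, then its left subtree, then its right subtree.
Visit fir.
At fir: go left to moss.
  Visit moss.
  At moss: go left to pear.
    Visit pear.
    At pear: go left to reed.
      Visit reed.
      At reed: go left to ivy.
        Visit ivy.
        At ivy: go left to yew.
          yew is a leaf — visit yew.
        At ivy: no right child.
      At reed: no right child.
    At pear: go right to ash.
      ash is a leaf — visit ash.
  At moss: go right to daisy.
    Visit daisy.
    At daisy: go left to tulip.
      Visit tulip.
      At tulip: go left to kale.
        Visit kale.
        At kale: no left child.
        At kale: go right to rose.
          rose is a leaf — visit rose.
      At tulip: no right child.
    At daisy: go right to mint.
      mint is a leaf — visit mint.
At fir: go right to cedar.
  cedar is a leaf — visit cedar.
Full pre-order sequence: fir, moss, pear, reed, ivy, yew, ash, daisy, tulip, kale, rose, mint, cedar.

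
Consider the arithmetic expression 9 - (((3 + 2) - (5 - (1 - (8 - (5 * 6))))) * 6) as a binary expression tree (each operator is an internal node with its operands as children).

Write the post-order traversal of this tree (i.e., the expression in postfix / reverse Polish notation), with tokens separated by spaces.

9 3 2 + 5 1 8 5 6 * - - - - 6 * -

Post-order on an expression tree gives postfix notation: for each operator, emit left operand, right operand, then the operator.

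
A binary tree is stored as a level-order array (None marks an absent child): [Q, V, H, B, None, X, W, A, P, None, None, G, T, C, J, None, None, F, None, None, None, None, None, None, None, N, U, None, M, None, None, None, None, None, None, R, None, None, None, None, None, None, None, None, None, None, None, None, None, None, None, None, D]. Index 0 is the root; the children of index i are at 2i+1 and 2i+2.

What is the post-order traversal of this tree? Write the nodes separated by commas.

A, R, F, P, B, V, G, D, N, U, T, X, M, C, J, W, H, Q

Post-order visits the left subtree, then the right subtree, then the node.
At Q: go left to V.
  At V: go left to B.
    At B: go left to A.
      A is a leaf — visit A.
    At B: go right to P.
      At P: go left to F.
        At F: go left to R.
          R is a leaf — visit R.
        At F: no right child.
        Visit F.
      At P: no right child.
      Visit P.
    Visit B.
  At V: no right child.
  Visit V.
At Q: go right to H.
  At H: go left to X.
    At X: go left to G.
      G is a leaf — visit G.
    At X: go right to T.
      At T: go left to N.
        At N: no left child.
        At N: go right to D.
          D is a leaf — visit D.
        Visit N.
      At T: go right to U.
        U is a leaf — visit U.
      Visit T.
    Visit X.
  At H: go right to W.
    At W: go left to C.
      At C: no left child.
      At C: go right to M.
        M is a leaf — visit M.
      Visit C.
    At W: go right to J.
      J is a leaf — visit J.
    Visit W.
  Visit H.
Visit Q.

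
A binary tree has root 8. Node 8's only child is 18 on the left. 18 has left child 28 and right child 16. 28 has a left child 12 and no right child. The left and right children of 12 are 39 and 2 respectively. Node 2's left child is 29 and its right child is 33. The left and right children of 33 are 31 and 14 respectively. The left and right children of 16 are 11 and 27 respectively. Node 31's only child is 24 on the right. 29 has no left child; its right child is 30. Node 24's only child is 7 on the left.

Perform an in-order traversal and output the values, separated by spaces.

39 12 29 30 2 31 7 24 33 14 28 18 11 16 27 8

In-order visits the left subtree, then the node, then the right subtree.
At 8: go left to 18.
  At 18: go left to 28.
    At 28: go left to 12.
      At 12: go left to 39.
        39 is a leaf — visit 39.
      Visit 12.
      At 12: go right to 2.
        At 2: go left to 29.
          At 29: no left child.
          Visit 29.
          At 29: go right to 30.
            30 is a leaf — visit 30.
        Visit 2.
        At 2: go right to 33.
          At 33: go left to 31.
            At 31: no left child.
            Visit 31.
            At 31: go right to 24.
              At 24: go left to 7.
                7 is a leaf — visit 7.
              Visit 24.
              At 24: no right child.
          Visit 33.
          At 33: go right to 14.
            14 is a leaf — visit 14.
    Visit 28.
    At 28: no right child.
  Visit 18.
  At 18: go right to 16.
    At 16: go left to 11.
      11 is a leaf — visit 11.
    Visit 16.
    At 16: go right to 27.
      27 is a leaf — visit 27.
Visit 8.
At 8: no right child.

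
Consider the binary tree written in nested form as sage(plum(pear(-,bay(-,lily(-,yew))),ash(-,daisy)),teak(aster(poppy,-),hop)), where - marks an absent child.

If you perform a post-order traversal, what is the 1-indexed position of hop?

Post-order visits the left subtree, then the right subtree, then the node.
At sage: go left to plum.
  At plum: go left to pear.
    At pear: no left child.
    At pear: go right to bay.
      At bay: no left child.
      At bay: go right to lily.
        At lily: no left child.
        At lily: go right to yew.
          yew is a leaf — visit yew.
        Visit lily.
      Visit bay.
    Visit pear.
  At plum: go right to ash.
    At ash: no left child.
    At ash: go right to daisy.
      daisy is a leaf — visit daisy.
    Visit ash.
  Visit plum.
At sage: go right to teak.
  At teak: go left to aster.
    At aster: go left to poppy.
      poppy is a leaf — visit poppy.
    At aster: no right child.
    Visit aster.
  At teak: go right to hop.
    hop is a leaf — visit hop.
  Visit teak.
Visit sage.
Full post-order sequence: yew, lily, bay, pear, daisy, ash, plum, poppy, aster, hop, teak, sage.

10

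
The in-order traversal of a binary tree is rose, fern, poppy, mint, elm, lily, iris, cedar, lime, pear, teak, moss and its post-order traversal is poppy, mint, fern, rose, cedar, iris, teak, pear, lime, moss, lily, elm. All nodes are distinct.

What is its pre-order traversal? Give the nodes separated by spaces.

elm rose fern mint poppy lily moss lime iris cedar pear teak

The last element of post-order is the root; it splits in-order into left and right subtrees.
Root elm: left subtree has 4 nodes {rose, fern, poppy, mint}, right has 7 {lily, iris, cedar, lime, pear, teak, moss}.
  Root rose: left subtree has 0 nodes { }, right has 3 {fern, poppy, mint}.
    Root fern: left subtree has 0 nodes { }, right has 2 {poppy, mint}.
      Root mint: left subtree has 1 node {poppy}, right has 0 { }.
  Root lily: left subtree has 0 nodes { }, right has 6 {iris, cedar, lime, pear, teak, moss}.
    Root moss: left subtree has 5 nodes {iris, cedar, lime, pear, teak}, right has 0 { }.
      Root lime: left subtree has 2 nodes {iris, cedar}, right has 2 {pear, teak}.
        Root iris: left subtree has 0 nodes { }, right has 1 {cedar}.
        Root pear: left subtree has 0 nodes { }, right has 1 {teak}.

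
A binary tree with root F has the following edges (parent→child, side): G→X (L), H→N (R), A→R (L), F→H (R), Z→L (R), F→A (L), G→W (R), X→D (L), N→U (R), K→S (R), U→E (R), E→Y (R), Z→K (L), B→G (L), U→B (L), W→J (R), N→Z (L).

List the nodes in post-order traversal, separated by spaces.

R A S K L Z D X J W G B Y E U N H F

Post-order visits the left subtree, then the right subtree, then the node.
At F: go left to A.
  At A: go left to R.
    R is a leaf — visit R.
  At A: no right child.
  Visit A.
At F: go right to H.
  At H: no left child.
  At H: go right to N.
    At N: go left to Z.
      At Z: go left to K.
        At K: no left child.
        At K: go right to S.
          S is a leaf — visit S.
        Visit K.
      At Z: go right to L.
        L is a leaf — visit L.
      Visit Z.
    At N: go right to U.
      At U: go left to B.
        At B: go left to G.
          At G: go left to X.
            At X: go left to D.
              D is a leaf — visit D.
            At X: no right child.
            Visit X.
          At G: go right to W.
            At W: no left child.
            At W: go right to J.
              J is a leaf — visit J.
            Visit W.
          Visit G.
        At B: no right child.
        Visit B.
      At U: go right to E.
        At E: no left child.
        At E: go right to Y.
          Y is a leaf — visit Y.
        Visit E.
      Visit U.
    Visit N.
  Visit H.
Visit F.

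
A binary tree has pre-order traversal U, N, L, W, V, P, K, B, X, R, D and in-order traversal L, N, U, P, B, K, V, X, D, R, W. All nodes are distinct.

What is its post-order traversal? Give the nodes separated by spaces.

L N B K P D R X V W U

The first element of pre-order is the root; it splits in-order into left and right subtrees.
Root U: left subtree has 2 nodes {L, N}, right has 8 {P, B, K, V, X, D, R, W}.
  Root N: left subtree has 1 node {L}, right has 0 { }.
  Root W: left subtree has 7 nodes {P, B, K, V, X, D, R}, right has 0 { }.
    Root V: left subtree has 3 nodes {P, B, K}, right has 3 {X, D, R}.
      Root P: left subtree has 0 nodes { }, right has 2 {B, K}.
        Root K: left subtree has 1 node {B}, right has 0 { }.
      Root X: left subtree has 0 nodes { }, right has 2 {D, R}.
        Root R: left subtree has 1 node {D}, right has 0 { }.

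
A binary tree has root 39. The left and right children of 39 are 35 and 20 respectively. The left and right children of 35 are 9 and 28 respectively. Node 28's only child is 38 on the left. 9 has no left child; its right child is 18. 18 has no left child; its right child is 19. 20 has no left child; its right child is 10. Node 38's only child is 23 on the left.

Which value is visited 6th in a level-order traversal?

Level-order visits nodes level by level from the root, left to right within each level.
Level 0: 39
Level 1: 35, 20
Level 2: 9, 28, 10
Level 3: 18, 38
Level 4: 19, 23
Full level-order sequence: 39, 35, 20, 9, 28, 10, 18, 38, 19, 23.

10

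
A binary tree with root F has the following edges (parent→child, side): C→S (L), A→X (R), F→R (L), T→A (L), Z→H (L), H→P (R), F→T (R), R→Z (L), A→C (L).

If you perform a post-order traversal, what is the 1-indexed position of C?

Post-order visits the left subtree, then the right subtree, then the node.
At F: go left to R.
  At R: go left to Z.
    At Z: go left to H.
      At H: no left child.
      At H: go right to P.
        P is a leaf — visit P.
      Visit H.
    At Z: no right child.
    Visit Z.
  At R: no right child.
  Visit R.
At F: go right to T.
  At T: go left to A.
    At A: go left to C.
      At C: go left to S.
        S is a leaf — visit S.
      At C: no right child.
      Visit C.
    At A: go right to X.
      X is a leaf — visit X.
    Visit A.
  At T: no right child.
  Visit T.
Visit F.
Full post-order sequence: P, H, Z, R, S, C, X, A, T, F.

6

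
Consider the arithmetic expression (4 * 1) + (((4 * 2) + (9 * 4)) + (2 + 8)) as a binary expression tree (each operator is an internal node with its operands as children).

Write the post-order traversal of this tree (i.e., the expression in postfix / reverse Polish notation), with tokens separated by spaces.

4 1 * 4 2 * 9 4 * + 2 8 + + +

Post-order on an expression tree gives postfix notation: for each operator, emit left operand, right operand, then the operator.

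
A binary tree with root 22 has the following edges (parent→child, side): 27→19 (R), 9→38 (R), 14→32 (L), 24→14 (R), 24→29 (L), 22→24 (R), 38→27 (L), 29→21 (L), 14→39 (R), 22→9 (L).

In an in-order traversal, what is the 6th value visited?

21

In-order visits the left subtree, then the node, then the right subtree.
At 22: go left to 9.
  At 9: no left child.
  Visit 9.
  At 9: go right to 38.
    At 38: go left to 27.
      At 27: no left child.
      Visit 27.
      At 27: go right to 19.
        19 is a leaf — visit 19.
    Visit 38.
    At 38: no right child.
Visit 22.
At 22: go right to 24.
  At 24: go left to 29.
    At 29: go left to 21.
      21 is a leaf — visit 21.
    Visit 29.
    At 29: no right child.
  Visit 24.
  At 24: go right to 14.
    At 14: go left to 32.
      32 is a leaf — visit 32.
    Visit 14.
    At 14: go right to 39.
      39 is a leaf — visit 39.
Full in-order sequence: 9, 27, 19, 38, 22, 21, 29, 24, 32, 14, 39.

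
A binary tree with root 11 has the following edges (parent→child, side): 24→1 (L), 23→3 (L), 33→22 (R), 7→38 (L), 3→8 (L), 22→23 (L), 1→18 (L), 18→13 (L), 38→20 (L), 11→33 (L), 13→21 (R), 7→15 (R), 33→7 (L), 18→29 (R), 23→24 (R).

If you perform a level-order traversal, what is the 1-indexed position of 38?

Level-order visits nodes level by level from the root, left to right within each level.
Level 0: 11
Level 1: 33
Level 2: 7, 22
Level 3: 38, 15, 23
Level 4: 20, 3, 24
Level 5: 8, 1
Level 6: 18
Level 7: 13, 29
Level 8: 21
Full level-order sequence: 11, 33, 7, 22, 38, 15, 23, 20, 3, 24, 8, 1, 18, 13, 29, 21.

5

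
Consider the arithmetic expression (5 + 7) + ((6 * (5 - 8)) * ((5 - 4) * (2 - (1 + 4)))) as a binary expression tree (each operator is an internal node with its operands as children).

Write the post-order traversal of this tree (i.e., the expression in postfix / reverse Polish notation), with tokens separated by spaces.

Post-order on an expression tree gives postfix notation: for each operator, emit left operand, right operand, then the operator.

5 7 + 6 5 8 - * 5 4 - 2 1 4 + - * * +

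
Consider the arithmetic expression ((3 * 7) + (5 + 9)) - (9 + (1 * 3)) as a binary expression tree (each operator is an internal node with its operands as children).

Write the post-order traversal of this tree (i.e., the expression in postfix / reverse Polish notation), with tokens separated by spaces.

Post-order on an expression tree gives postfix notation: for each operator, emit left operand, right operand, then the operator.

3 7 * 5 9 + + 9 1 3 * + -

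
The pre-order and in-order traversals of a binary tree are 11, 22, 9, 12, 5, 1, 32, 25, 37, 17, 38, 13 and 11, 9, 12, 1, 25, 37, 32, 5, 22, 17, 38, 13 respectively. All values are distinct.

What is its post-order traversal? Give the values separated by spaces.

37 25 32 1 5 12 9 13 38 17 22 11

The first element of pre-order is the root; it splits in-order into left and right subtrees.
Root 11: left subtree has 0 nodes { }, right has 11 {9, 12, 1, 25, 37, 32, 5, 22, 17, 38, 13}.
  Root 22: left subtree has 7 nodes {9, 12, 1, 25, 37, 32, 5}, right has 3 {17, 38, 13}.
    Root 9: left subtree has 0 nodes { }, right has 6 {12, 1, 25, 37, 32, 5}.
      Root 12: left subtree has 0 nodes { }, right has 5 {1, 25, 37, 32, 5}.
        Root 5: left subtree has 4 nodes {1, 25, 37, 32}, right has 0 { }.
          Root 1: left subtree has 0 nodes { }, right has 3 {25, 37, 32}.
            Root 32: left subtree has 2 nodes {25, 37}, right has 0 { }.
              Root 25: left subtree has 0 nodes { }, right has 1 {37}.
    Root 17: left subtree has 0 nodes { }, right has 2 {38, 13}.
      Root 38: left subtree has 0 nodes { }, right has 1 {13}.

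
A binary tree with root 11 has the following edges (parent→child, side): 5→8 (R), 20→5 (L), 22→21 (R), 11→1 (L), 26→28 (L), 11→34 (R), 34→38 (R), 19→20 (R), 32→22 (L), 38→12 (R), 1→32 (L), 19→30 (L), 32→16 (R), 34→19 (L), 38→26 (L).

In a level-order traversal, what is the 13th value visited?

21

Level-order visits nodes level by level from the root, left to right within each level.
Level 0: 11
Level 1: 1, 34
Level 2: 32, 19, 38
Level 3: 22, 16, 30, 20, 26, 12
Level 4: 21, 5, 28
Level 5: 8
Full level-order sequence: 11, 1, 34, 32, 19, 38, 22, 16, 30, 20, 26, 12, 21, 5, 28, 8.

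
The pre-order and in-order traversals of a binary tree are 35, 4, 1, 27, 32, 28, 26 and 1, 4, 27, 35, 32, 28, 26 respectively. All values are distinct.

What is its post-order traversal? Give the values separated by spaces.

The first element of pre-order is the root; it splits in-order into left and right subtrees.
Root 35: left subtree has 3 nodes {1, 4, 27}, right has 3 {32, 28, 26}.
  Root 4: left subtree has 1 node {1}, right has 1 {27}.
  Root 32: left subtree has 0 nodes { }, right has 2 {28, 26}.
    Root 28: left subtree has 0 nodes { }, right has 1 {26}.

1 27 4 26 28 32 35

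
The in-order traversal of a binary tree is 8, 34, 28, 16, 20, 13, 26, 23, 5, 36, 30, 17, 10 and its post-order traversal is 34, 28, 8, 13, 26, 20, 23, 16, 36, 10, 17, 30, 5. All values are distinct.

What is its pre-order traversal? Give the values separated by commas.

5, 16, 8, 28, 34, 23, 20, 26, 13, 30, 36, 17, 10

The last element of post-order is the root; it splits in-order into left and right subtrees.
Root 5: left subtree has 8 nodes {8, 34, 28, 16, 20, 13, 26, 23}, right has 4 {36, 30, 17, 10}.
  Root 16: left subtree has 3 nodes {8, 34, 28}, right has 4 {20, 13, 26, 23}.
    Root 8: left subtree has 0 nodes { }, right has 2 {34, 28}.
      Root 28: left subtree has 1 node {34}, right has 0 { }.
    Root 23: left subtree has 3 nodes {20, 13, 26}, right has 0 { }.
      Root 20: left subtree has 0 nodes { }, right has 2 {13, 26}.
        Root 26: left subtree has 1 node {13}, right has 0 { }.
  Root 30: left subtree has 1 node {36}, right has 2 {17, 10}.
    Root 17: left subtree has 0 nodes { }, right has 1 {10}.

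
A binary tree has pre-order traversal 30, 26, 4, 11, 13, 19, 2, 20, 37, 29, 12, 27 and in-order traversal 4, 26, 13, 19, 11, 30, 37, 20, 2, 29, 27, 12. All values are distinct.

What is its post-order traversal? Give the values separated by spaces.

4 19 13 11 26 37 20 27 12 29 2 30

The first element of pre-order is the root; it splits in-order into left and right subtrees.
Root 30: left subtree has 5 nodes {4, 26, 13, 19, 11}, right has 6 {37, 20, 2, 29, 27, 12}.
  Root 26: left subtree has 1 node {4}, right has 3 {13, 19, 11}.
    Root 11: left subtree has 2 nodes {13, 19}, right has 0 { }.
      Root 13: left subtree has 0 nodes { }, right has 1 {19}.
  Root 2: left subtree has 2 nodes {37, 20}, right has 3 {29, 27, 12}.
    Root 20: left subtree has 1 node {37}, right has 0 { }.
    Root 29: left subtree has 0 nodes { }, right has 2 {27, 12}.
      Root 12: left subtree has 1 node {27}, right has 0 { }.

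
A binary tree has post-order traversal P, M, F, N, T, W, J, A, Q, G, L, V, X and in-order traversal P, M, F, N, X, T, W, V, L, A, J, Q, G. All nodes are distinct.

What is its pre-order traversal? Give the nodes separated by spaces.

The last element of post-order is the root; it splits in-order into left and right subtrees.
Root X: left subtree has 4 nodes {P, M, F, N}, right has 8 {T, W, V, L, A, J, Q, G}.
  Root N: left subtree has 3 nodes {P, M, F}, right has 0 { }.
    Root F: left subtree has 2 nodes {P, M}, right has 0 { }.
      Root M: left subtree has 1 node {P}, right has 0 { }.
  Root V: left subtree has 2 nodes {T, W}, right has 5 {L, A, J, Q, G}.
    Root W: left subtree has 1 node {T}, right has 0 { }.
    Root L: left subtree has 0 nodes { }, right has 4 {A, J, Q, G}.
      Root G: left subtree has 3 nodes {A, J, Q}, right has 0 { }.
        Root Q: left subtree has 2 nodes {A, J}, right has 0 { }.
          Root A: left subtree has 0 nodes { }, right has 1 {J}.

X N F M P V W T L G Q A J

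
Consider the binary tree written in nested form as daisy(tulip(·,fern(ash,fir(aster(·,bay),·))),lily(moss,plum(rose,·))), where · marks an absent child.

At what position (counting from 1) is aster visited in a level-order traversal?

Level-order visits nodes level by level from the root, left to right within each level.
Level 0: daisy
Level 1: tulip, lily
Level 2: fern, moss, plum
Level 3: ash, fir, rose
Level 4: aster
Level 5: bay
Full level-order sequence: daisy, tulip, lily, fern, moss, plum, ash, fir, rose, aster, bay.

10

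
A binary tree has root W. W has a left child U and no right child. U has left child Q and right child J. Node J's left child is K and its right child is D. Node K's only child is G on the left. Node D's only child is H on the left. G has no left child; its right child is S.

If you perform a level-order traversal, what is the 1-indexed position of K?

5

Level-order visits nodes level by level from the root, left to right within each level.
Level 0: W
Level 1: U
Level 2: Q, J
Level 3: K, D
Level 4: G, H
Level 5: S
Full level-order sequence: W, U, Q, J, K, D, G, H, S.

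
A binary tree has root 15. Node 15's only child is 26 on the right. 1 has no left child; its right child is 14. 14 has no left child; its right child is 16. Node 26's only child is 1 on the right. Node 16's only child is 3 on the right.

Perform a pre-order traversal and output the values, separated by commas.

Pre-order visits the node, then its left subtree, then its right subtree.
Visit 15.
At 15: no left child.
At 15: go right to 26.
  Visit 26.
  At 26: no left child.
  At 26: go right to 1.
    Visit 1.
    At 1: no left child.
    At 1: go right to 14.
      Visit 14.
      At 14: no left child.
      At 14: go right to 16.
        Visit 16.
        At 16: no left child.
        At 16: go right to 3.
          3 is a leaf — visit 3.

15, 26, 1, 14, 16, 3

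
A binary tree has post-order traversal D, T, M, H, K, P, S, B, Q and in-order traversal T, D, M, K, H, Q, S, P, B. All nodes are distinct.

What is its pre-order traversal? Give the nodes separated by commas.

Q, K, M, T, D, H, B, S, P

The last element of post-order is the root; it splits in-order into left and right subtrees.
Root Q: left subtree has 5 nodes {T, D, M, K, H}, right has 3 {S, P, B}.
  Root K: left subtree has 3 nodes {T, D, M}, right has 1 {H}.
    Root M: left subtree has 2 nodes {T, D}, right has 0 { }.
      Root T: left subtree has 0 nodes { }, right has 1 {D}.
  Root B: left subtree has 2 nodes {S, P}, right has 0 { }.
    Root S: left subtree has 0 nodes { }, right has 1 {P}.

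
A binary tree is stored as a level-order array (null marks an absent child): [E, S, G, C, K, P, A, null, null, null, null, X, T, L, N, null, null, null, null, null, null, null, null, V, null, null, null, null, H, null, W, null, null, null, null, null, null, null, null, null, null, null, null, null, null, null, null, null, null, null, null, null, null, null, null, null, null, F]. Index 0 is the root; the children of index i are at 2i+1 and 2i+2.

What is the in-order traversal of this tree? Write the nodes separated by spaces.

In-order visits the left subtree, then the node, then the right subtree.
At E: go left to S.
  At S: go left to C.
    C is a leaf — visit C.
  Visit S.
  At S: go right to K.
    K is a leaf — visit K.
Visit E.
At E: go right to G.
  At G: go left to P.
    At P: go left to X.
      At X: go left to V.
        V is a leaf — visit V.
      Visit X.
      At X: no right child.
    Visit P.
    At P: go right to T.
      T is a leaf — visit T.
  Visit G.
  At G: go right to A.
    At A: go left to L.
      At L: no left child.
      Visit L.
      At L: go right to H.
        At H: go left to F.
          F is a leaf — visit F.
        Visit H.
        At H: no right child.
    Visit A.
    At A: go right to N.
      At N: no left child.
      Visit N.
      At N: go right to W.
        W is a leaf — visit W.

C S K E V X P T G L F H A N W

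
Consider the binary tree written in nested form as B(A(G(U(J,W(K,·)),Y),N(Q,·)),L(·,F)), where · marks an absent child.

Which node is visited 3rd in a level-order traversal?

Level-order visits nodes level by level from the root, left to right within each level.
Level 0: B
Level 1: A, L
Level 2: G, N, F
Level 3: U, Y, Q
Level 4: J, W
Level 5: K
Full level-order sequence: B, A, L, G, N, F, U, Y, Q, J, W, K.

L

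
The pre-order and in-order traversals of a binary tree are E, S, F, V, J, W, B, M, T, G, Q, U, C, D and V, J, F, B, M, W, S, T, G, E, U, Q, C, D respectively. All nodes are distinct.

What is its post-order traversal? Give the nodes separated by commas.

J, V, M, B, W, F, G, T, S, U, D, C, Q, E

The first element of pre-order is the root; it splits in-order into left and right subtrees.
Root E: left subtree has 9 nodes {V, J, F, B, M, W, S, T, G}, right has 4 {U, Q, C, D}.
  Root S: left subtree has 6 nodes {V, J, F, B, M, W}, right has 2 {T, G}.
    Root F: left subtree has 2 nodes {V, J}, right has 3 {B, M, W}.
      Root V: left subtree has 0 nodes { }, right has 1 {J}.
      Root W: left subtree has 2 nodes {B, M}, right has 0 { }.
        Root B: left subtree has 0 nodes { }, right has 1 {M}.
    Root T: left subtree has 0 nodes { }, right has 1 {G}.
  Root Q: left subtree has 1 node {U}, right has 2 {C, D}.
    Root C: left subtree has 0 nodes { }, right has 1 {D}.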